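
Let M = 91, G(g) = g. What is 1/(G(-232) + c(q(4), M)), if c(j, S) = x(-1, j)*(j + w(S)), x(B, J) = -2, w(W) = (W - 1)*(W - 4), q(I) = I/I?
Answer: -1/15894 ≈ -6.2917e-5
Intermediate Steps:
q(I) = 1
w(W) = (-1 + W)*(-4 + W)
c(j, S) = -8 - 2*j - 2*S² + 10*S (c(j, S) = -2*(j + (4 + S² - 5*S)) = -2*(4 + j + S² - 5*S) = -8 - 2*j - 2*S² + 10*S)
1/(G(-232) + c(q(4), M)) = 1/(-232 + (-8 - 2*1 - 2*91² + 10*91)) = 1/(-232 + (-8 - 2 - 2*8281 + 910)) = 1/(-232 + (-8 - 2 - 16562 + 910)) = 1/(-232 - 15662) = 1/(-15894) = -1/15894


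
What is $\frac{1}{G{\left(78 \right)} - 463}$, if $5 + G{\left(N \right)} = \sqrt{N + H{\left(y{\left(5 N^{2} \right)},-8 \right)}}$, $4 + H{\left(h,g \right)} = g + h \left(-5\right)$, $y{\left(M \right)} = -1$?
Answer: $- \frac{468}{218953} - \frac{\sqrt{71}}{218953} \approx -0.0021759$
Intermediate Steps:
$H{\left(h,g \right)} = -4 + g - 5 h$ ($H{\left(h,g \right)} = -4 + \left(g + h \left(-5\right)\right) = -4 + \left(g - 5 h\right) = -4 + g - 5 h$)
$G{\left(N \right)} = -5 + \sqrt{-7 + N}$ ($G{\left(N \right)} = -5 + \sqrt{N - 7} = -5 + \sqrt{-7 + N}$)
$\frac{1}{G{\left(78 \right)} - 463} = \frac{1}{\left(-5 + \sqrt{-7 + 78}\right) - 463} = \frac{1}{\left(-5 + \sqrt{71}\right) - 463} = \frac{1}{-468 + \sqrt{71}}$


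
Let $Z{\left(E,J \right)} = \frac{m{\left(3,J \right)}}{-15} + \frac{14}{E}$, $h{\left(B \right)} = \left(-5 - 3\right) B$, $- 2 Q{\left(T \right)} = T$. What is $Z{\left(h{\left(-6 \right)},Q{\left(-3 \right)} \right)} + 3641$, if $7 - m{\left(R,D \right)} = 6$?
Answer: $\frac{145649}{40} \approx 3641.2$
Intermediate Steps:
$Q{\left(T \right)} = - \frac{T}{2}$
$m{\left(R,D \right)} = 1$ ($m{\left(R,D \right)} = 7 - 6 = 1$)
$h{\left(B \right)} = - 8 B$
$Z{\left(E,J \right)} = - \frac{1}{15} + \frac{14}{E}$ ($Z{\left(E,J \right)} = 1 \frac{1}{-15} + \frac{14}{E} = 1 \left(- \frac{1}{15}\right) + \frac{14}{E} = - \frac{1}{15} + \frac{14}{E}$)
$Z{\left(h{\left(-6 \right)},Q{\left(-3 \right)} \right)} + 3641 = \frac{210 - \left(-8\right) \left(-6\right)}{15 \left(\left(-8\right) \left(-6\right)\right)} + 3641 = \frac{210 - 48}{15 \cdot 48} + 3641 = \frac{1}{15} \cdot \frac{1}{48} \left(210 - 48\right) + 3641 = \frac{1}{15} \cdot \frac{1}{48} \cdot 162 + 3641 = \frac{9}{40} + 3641 = \frac{145649}{40}$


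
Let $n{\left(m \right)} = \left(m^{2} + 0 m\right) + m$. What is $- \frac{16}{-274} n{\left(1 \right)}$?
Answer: $\frac{16}{137} \approx 0.11679$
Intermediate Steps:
$n{\left(m \right)} = m + m^{2}$ ($n{\left(m \right)} = \left(m^{2} + 0\right) + m = m^{2} + m = m + m^{2}$)
$- \frac{16}{-274} n{\left(1 \right)} = - \frac{16}{-274} \cdot 1 \left(1 + 1\right) = \left(-16\right) \left(- \frac{1}{274}\right) 1 \cdot 2 = \frac{8}{137} \cdot 2 = \frac{16}{137}$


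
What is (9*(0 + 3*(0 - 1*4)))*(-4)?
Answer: 432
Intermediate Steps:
(9*(0 + 3*(0 - 1*4)))*(-4) = (9*(0 + 3*(0 - 4)))*(-4) = (9*(0 + 3*(-4)))*(-4) = (9*(0 - 12))*(-4) = (9*(-12))*(-4) = -108*(-4) = 432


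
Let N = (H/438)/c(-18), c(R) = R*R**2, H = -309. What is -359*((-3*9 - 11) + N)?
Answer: 11615744047/851472 ≈ 13642.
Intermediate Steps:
c(R) = R**3
N = 103/851472 (N = (-309/438)/((-18)**3) = -309*1/438/(-5832) = -103/146*(-1/5832) = 103/851472 ≈ 0.00012097)
-359*((-3*9 - 11) + N) = -359*((-3*9 - 11) + 103/851472) = -359*((-27 - 11) + 103/851472) = -359*(-38 + 103/851472) = -359*(-32355833/851472) = 11615744047/851472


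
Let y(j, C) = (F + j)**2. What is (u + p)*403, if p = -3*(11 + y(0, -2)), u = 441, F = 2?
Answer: 159588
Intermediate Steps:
y(j, C) = (2 + j)**2
p = -45 (p = -3*(11 + (2 + 0)**2) = -3*(11 + 2**2) = -3*(11 + 4) = -3*15 = -45)
(u + p)*403 = (441 - 45)*403 = 396*403 = 159588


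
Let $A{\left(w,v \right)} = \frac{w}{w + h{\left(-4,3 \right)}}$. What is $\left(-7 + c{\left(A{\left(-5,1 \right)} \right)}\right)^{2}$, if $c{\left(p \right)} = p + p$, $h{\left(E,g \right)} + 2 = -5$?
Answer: $\frac{1369}{36} \approx 38.028$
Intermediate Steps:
$h{\left(E,g \right)} = -7$ ($h{\left(E,g \right)} = -2 - 5 = -7$)
$A{\left(w,v \right)} = \frac{w}{-7 + w}$ ($A{\left(w,v \right)} = \frac{w}{w - 7} = \frac{w}{-7 + w}$)
$c{\left(p \right)} = 2 p$
$\left(-7 + c{\left(A{\left(-5,1 \right)} \right)}\right)^{2} = \left(-7 + 2 \left(- \frac{5}{-7 - 5}\right)\right)^{2} = \left(-7 + 2 \left(- \frac{5}{-12}\right)\right)^{2} = \left(-7 + 2 \left(\left(-5\right) \left(- \frac{1}{12}\right)\right)\right)^{2} = \left(-7 + 2 \cdot \frac{5}{12}\right)^{2} = \left(-7 + \frac{5}{6}\right)^{2} = \left(- \frac{37}{6}\right)^{2} = \frac{1369}{36}$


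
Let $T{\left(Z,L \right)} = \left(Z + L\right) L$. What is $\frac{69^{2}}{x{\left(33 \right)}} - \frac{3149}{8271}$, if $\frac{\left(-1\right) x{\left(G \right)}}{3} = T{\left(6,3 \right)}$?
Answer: $- \frac{163100}{2757} \approx -59.159$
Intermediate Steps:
$T{\left(Z,L \right)} = L \left(L + Z\right)$ ($T{\left(Z,L \right)} = \left(L + Z\right) L = L \left(L + Z\right)$)
$x{\left(G \right)} = -81$ ($x{\left(G \right)} = - 3 \cdot 3 \left(3 + 6\right) = - 3 \cdot 3 \cdot 9 = \left(-3\right) 27 = -81$)
$\frac{69^{2}}{x{\left(33 \right)}} - \frac{3149}{8271} = \frac{69^{2}}{-81} - \frac{3149}{8271} = 4761 \left(- \frac{1}{81}\right) - \frac{3149}{8271} = - \frac{529}{9} - \frac{3149}{8271} = - \frac{163100}{2757}$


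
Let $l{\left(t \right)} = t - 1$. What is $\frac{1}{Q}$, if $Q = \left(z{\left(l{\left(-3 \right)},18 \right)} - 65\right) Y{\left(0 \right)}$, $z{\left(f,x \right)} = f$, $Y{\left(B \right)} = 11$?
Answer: $- \frac{1}{759} \approx -0.0013175$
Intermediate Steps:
$l{\left(t \right)} = -1 + t$
$Q = -759$ ($Q = \left(\left(-1 - 3\right) - 65\right) 11 = \left(-4 - 65\right) 11 = \left(-69\right) 11 = -759$)
$\frac{1}{Q} = \frac{1}{-759} = - \frac{1}{759}$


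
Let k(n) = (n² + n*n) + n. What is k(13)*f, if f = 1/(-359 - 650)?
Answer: -351/1009 ≈ -0.34787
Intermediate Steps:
k(n) = n + 2*n² (k(n) = (n² + n²) + n = 2*n² + n = n + 2*n²)
f = -1/1009 (f = 1/(-1009) = -1/1009 ≈ -0.00099108)
k(13)*f = (13*(1 + 2*13))*(-1/1009) = (13*(1 + 26))*(-1/1009) = (13*27)*(-1/1009) = 351*(-1/1009) = -351/1009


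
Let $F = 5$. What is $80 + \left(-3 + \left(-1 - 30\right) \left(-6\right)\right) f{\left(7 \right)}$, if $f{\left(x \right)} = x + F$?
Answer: $2276$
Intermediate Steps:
$f{\left(x \right)} = 5 + x$ ($f{\left(x \right)} = x + 5 = 5 + x$)
$80 + \left(-3 + \left(-1 - 30\right) \left(-6\right)\right) f{\left(7 \right)} = 80 + \left(-3 + \left(-1 - 30\right) \left(-6\right)\right) \left(5 + 7\right) = 80 + \left(-3 + \left(-1 - 30\right) \left(-6\right)\right) 12 = 80 + \left(-3 - -186\right) 12 = 80 + \left(-3 + 186\right) 12 = 80 + 183 \cdot 12 = 80 + 2196 = 2276$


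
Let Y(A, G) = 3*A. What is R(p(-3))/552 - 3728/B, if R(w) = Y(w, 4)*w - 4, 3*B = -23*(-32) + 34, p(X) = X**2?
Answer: -2994769/212520 ≈ -14.092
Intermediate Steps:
B = 770/3 (B = (-23*(-32) + 34)/3 = (736 + 34)/3 = (1/3)*770 = 770/3 ≈ 256.67)
R(w) = -4 + 3*w**2 (R(w) = (3*w)*w - 4 = 3*w**2 - 4 = -4 + 3*w**2)
R(p(-3))/552 - 3728/B = (-4 + 3*((-3)**2)**2)/552 - 3728/770/3 = (-4 + 3*9**2)*(1/552) - 3728*3/770 = (-4 + 3*81)*(1/552) - 5592/385 = (-4 + 243)*(1/552) - 5592/385 = 239*(1/552) - 5592/385 = 239/552 - 5592/385 = -2994769/212520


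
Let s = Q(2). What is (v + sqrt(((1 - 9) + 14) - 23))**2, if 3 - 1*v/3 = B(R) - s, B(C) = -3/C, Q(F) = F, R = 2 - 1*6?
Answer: 2329/16 + 51*I*sqrt(17)/2 ≈ 145.56 + 105.14*I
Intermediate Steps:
R = -4 (R = 2 - 6 = -4)
s = 2
v = 51/4 (v = 9 - 3*(-3/(-4) - 1*2) = 9 - 3*(-3*(-1/4) - 2) = 9 - 3*(3/4 - 2) = 9 - 3*(-5/4) = 9 + 15/4 = 51/4 ≈ 12.750)
(v + sqrt(((1 - 9) + 14) - 23))**2 = (51/4 + sqrt(((1 - 9) + 14) - 23))**2 = (51/4 + sqrt((-8 + 14) - 23))**2 = (51/4 + sqrt(6 - 23))**2 = (51/4 + sqrt(-17))**2 = (51/4 + I*sqrt(17))**2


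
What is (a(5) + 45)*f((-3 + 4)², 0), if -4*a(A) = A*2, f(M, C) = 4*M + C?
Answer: 170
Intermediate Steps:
f(M, C) = C + 4*M
a(A) = -A/2 (a(A) = -A*2/4 = -A/2)
(a(5) + 45)*f((-3 + 4)², 0) = (-½*5 + 45)*(0 + 4*(-3 + 4)²) = (-5/2 + 45)*(0 + 4*1²) = 85*(0 + 4*1)/2 = 85*(0 + 4)/2 = (85/2)*4 = 170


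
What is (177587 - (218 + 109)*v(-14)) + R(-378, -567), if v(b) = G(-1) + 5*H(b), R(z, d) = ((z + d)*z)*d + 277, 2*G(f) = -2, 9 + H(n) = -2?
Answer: -202341894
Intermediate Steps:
H(n) = -11 (H(n) = -9 - 2 = -11)
G(f) = -1 (G(f) = (½)*(-2) = -1)
R(z, d) = 277 + d*z*(d + z) (R(z, d) = ((d + z)*z)*d + 277 = (z*(d + z))*d + 277 = d*z*(d + z) + 277 = 277 + d*z*(d + z))
v(b) = -56 (v(b) = -1 + 5*(-11) = -1 - 55 = -56)
(177587 - (218 + 109)*v(-14)) + R(-378, -567) = (177587 - (218 + 109)*(-56)) + (277 - 567*(-378)² - 378*(-567)²) = (177587 - 327*(-56)) + (277 - 567*142884 - 378*321489) = (177587 - 1*(-18312)) + (277 - 81015228 - 121522842) = (177587 + 18312) - 202537793 = 195899 - 202537793 = -202341894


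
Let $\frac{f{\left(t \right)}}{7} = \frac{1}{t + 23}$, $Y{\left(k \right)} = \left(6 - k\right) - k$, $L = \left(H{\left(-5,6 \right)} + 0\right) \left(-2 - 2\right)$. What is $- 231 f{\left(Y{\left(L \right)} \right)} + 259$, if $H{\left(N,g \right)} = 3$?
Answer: $\frac{12110}{53} \approx 228.49$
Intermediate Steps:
$L = -12$ ($L = \left(3 + 0\right) \left(-2 - 2\right) = 3 \left(-4\right) = -12$)
$Y{\left(k \right)} = 6 - 2 k$
$f{\left(t \right)} = \frac{7}{23 + t}$ ($f{\left(t \right)} = \frac{7}{t + 23} = \frac{7}{23 + t}$)
$- 231 f{\left(Y{\left(L \right)} \right)} + 259 = - 231 \frac{7}{23 + \left(6 - -24\right)} + 259 = - 231 \frac{7}{23 + \left(6 + 24\right)} + 259 = - 231 \frac{7}{23 + 30} + 259 = - 231 \cdot \frac{7}{53} + 259 = - 231 \cdot 7 \cdot \frac{1}{53} + 259 = \left(-231\right) \frac{7}{53} + 259 = - \frac{1617}{53} + 259 = \frac{12110}{53}$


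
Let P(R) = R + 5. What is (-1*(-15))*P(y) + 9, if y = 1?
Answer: 99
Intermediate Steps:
P(R) = 5 + R
(-1*(-15))*P(y) + 9 = (-1*(-15))*(5 + 1) + 9 = 15*6 + 9 = 90 + 9 = 99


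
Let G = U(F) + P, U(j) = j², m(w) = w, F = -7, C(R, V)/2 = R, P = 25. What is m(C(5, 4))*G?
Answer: 740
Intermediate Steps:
C(R, V) = 2*R
G = 74 (G = (-7)² + 25 = 49 + 25 = 74)
m(C(5, 4))*G = (2*5)*74 = 10*74 = 740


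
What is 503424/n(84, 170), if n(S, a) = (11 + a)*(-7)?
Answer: -503424/1267 ≈ -397.34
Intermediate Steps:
n(S, a) = -77 - 7*a
503424/n(84, 170) = 503424/(-77 - 7*170) = 503424/(-77 - 1190) = 503424/(-1267) = 503424*(-1/1267) = -503424/1267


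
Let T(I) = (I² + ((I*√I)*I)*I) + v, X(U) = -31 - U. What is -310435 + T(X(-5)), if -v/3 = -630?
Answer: -307869 - 17576*I*√26 ≈ -3.0787e+5 - 89620.0*I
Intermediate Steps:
v = 1890 (v = -3*(-630) = 1890)
T(I) = 1890 + I² + I^(7/2) (T(I) = (I² + ((I*√I)*I)*I) + 1890 = (I² + (I^(3/2)*I)*I) + 1890 = (I² + I^(5/2)*I) + 1890 = (I² + I^(7/2)) + 1890 = 1890 + I² + I^(7/2))
-310435 + T(X(-5)) = -310435 + (1890 + (-31 - 1*(-5))² + (-31 - 1*(-5))^(7/2)) = -310435 + (1890 + (-31 + 5)² + (-31 + 5)^(7/2)) = -310435 + (1890 + (-26)² + (-26)^(7/2)) = -310435 + (1890 + 676 - 17576*I*√26) = -310435 + (2566 - 17576*I*√26) = -307869 - 17576*I*√26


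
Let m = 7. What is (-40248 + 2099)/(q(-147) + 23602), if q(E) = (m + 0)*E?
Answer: -38149/22573 ≈ -1.6900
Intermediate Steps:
q(E) = 7*E (q(E) = (7 + 0)*E = 7*E)
(-40248 + 2099)/(q(-147) + 23602) = (-40248 + 2099)/(7*(-147) + 23602) = -38149/(-1029 + 23602) = -38149/22573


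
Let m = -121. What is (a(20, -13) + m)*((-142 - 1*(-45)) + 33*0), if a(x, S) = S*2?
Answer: 14259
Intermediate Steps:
a(x, S) = 2*S
(a(20, -13) + m)*((-142 - 1*(-45)) + 33*0) = (2*(-13) - 121)*((-142 - 1*(-45)) + 33*0) = (-26 - 121)*((-142 + 45) + 0) = -147*(-97 + 0) = -147*(-97) = 14259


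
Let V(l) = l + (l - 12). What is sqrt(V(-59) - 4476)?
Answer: 7*I*sqrt(94) ≈ 67.868*I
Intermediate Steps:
V(l) = -12 + 2*l (V(l) = l + (-12 + l) = -12 + 2*l)
sqrt(V(-59) - 4476) = sqrt((-12 + 2*(-59)) - 4476) = sqrt((-12 - 118) - 4476) = sqrt(-130 - 4476) = sqrt(-4606) = 7*I*sqrt(94)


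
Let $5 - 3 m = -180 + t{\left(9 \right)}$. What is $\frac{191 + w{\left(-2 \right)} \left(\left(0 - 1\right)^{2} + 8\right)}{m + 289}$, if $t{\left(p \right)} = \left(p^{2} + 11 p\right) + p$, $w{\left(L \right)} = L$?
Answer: $\frac{519}{863} \approx 0.60139$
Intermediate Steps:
$t{\left(p \right)} = p^{2} + 12 p$
$m = - \frac{4}{3}$ ($m = \frac{5}{3} - \frac{-180 + 9 \left(12 + 9\right)}{3} = \frac{5}{3} - \frac{-180 + 9 \cdot 21}{3} = \frac{5}{3} - \frac{-180 + 189}{3} = \frac{5}{3} - 3 = - \frac{4}{3} \approx -1.3333$)
$\frac{191 + w{\left(-2 \right)} \left(\left(0 - 1\right)^{2} + 8\right)}{m + 289} = \frac{191 - 2 \left(\left(0 - 1\right)^{2} + 8\right)}{- \frac{4}{3} + 289} = \frac{191 - 2 \left(\left(-1\right)^{2} + 8\right)}{\frac{863}{3}} = \left(191 - 2 \left(1 + 8\right)\right) \frac{3}{863} = \left(191 - 18\right) \frac{3}{863} = 173 \cdot \frac{3}{863} = \frac{519}{863}$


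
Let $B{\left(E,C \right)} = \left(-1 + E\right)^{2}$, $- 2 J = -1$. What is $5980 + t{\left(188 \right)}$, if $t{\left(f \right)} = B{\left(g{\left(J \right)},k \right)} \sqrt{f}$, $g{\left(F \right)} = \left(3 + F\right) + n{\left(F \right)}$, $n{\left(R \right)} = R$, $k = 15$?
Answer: $5980 + 18 \sqrt{47} \approx 6103.4$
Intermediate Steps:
$J = \frac{1}{2}$ ($J = \left(- \frac{1}{2}\right) \left(-1\right) = \frac{1}{2} \approx 0.5$)
$g{\left(F \right)} = 3 + 2 F$ ($g{\left(F \right)} = \left(3 + F\right) + F = 3 + 2 F$)
$t{\left(f \right)} = 9 \sqrt{f}$ ($t{\left(f \right)} = \left(-1 + \left(3 + 2 \cdot \frac{1}{2}\right)\right)^{2} \sqrt{f} = \left(-1 + \left(3 + 1\right)\right)^{2} \sqrt{f} = \left(-1 + 4\right)^{2} \sqrt{f} = 3^{2} \sqrt{f} = 9 \sqrt{f}$)
$5980 + t{\left(188 \right)} = 5980 + 9 \sqrt{188} = 5980 + 9 \cdot 2 \sqrt{47} = 5980 + 18 \sqrt{47}$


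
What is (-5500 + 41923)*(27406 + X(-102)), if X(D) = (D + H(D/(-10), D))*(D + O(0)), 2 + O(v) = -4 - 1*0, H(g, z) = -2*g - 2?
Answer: 7437795138/5 ≈ 1.4876e+9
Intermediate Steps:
H(g, z) = -2 - 2*g
O(v) = -6 (O(v) = -2 + (-4 - 1*0) = -2 + (-4 + 0) = -2 - 4 = -6)
X(D) = (-6 + D)*(-2 + 6*D/5) (X(D) = (D + (-2 - 2*D/(-10)))*(D - 6) = (D + (-2 - 2*D*(-1)/10))*(-6 + D) = (D + (-2 - (-1)*D/5))*(-6 + D) = (D + (-2 + D/5))*(-6 + D) = (-2 + 6*D/5)*(-6 + D) = (-6 + D)*(-2 + 6*D/5))
(-5500 + 41923)*(27406 + X(-102)) = (-5500 + 41923)*(27406 + (12 - 46/5*(-102) + (6/5)*(-102)**2)) = 36423*(27406 + (12 + 4692/5 + (6/5)*10404)) = 36423*(27406 + (12 + 4692/5 + 62424/5)) = 36423*(27406 + 67176/5) = 36423*(204206/5) = 7437795138/5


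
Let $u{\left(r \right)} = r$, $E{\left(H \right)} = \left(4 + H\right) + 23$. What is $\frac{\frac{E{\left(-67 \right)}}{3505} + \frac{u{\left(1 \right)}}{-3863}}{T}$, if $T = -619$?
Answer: $\frac{31605}{1676229097} \approx 1.8855 \cdot 10^{-5}$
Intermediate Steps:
$E{\left(H \right)} = 27 + H$
$\frac{\frac{E{\left(-67 \right)}}{3505} + \frac{u{\left(1 \right)}}{-3863}}{T} = \frac{\frac{27 - 67}{3505} + 1 \frac{1}{-3863}}{-619} = \left(\left(-40\right) \frac{1}{3505} + 1 \left(- \frac{1}{3863}\right)\right) \left(- \frac{1}{619}\right) = \left(- \frac{8}{701} - \frac{1}{3863}\right) \left(- \frac{1}{619}\right) = \left(- \frac{31605}{2707963}\right) \left(- \frac{1}{619}\right) = \frac{31605}{1676229097}$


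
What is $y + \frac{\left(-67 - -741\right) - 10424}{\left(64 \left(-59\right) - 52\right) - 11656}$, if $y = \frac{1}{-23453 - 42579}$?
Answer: $\frac{160949129}{255609872} \approx 0.62967$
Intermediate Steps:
$y = - \frac{1}{66032}$ ($y = \frac{1}{-66032} = - \frac{1}{66032} \approx -1.5144 \cdot 10^{-5}$)
$y + \frac{\left(-67 - -741\right) - 10424}{\left(64 \left(-59\right) - 52\right) - 11656} = - \frac{1}{66032} + \frac{\left(-67 - -741\right) - 10424}{\left(64 \left(-59\right) - 52\right) - 11656} = - \frac{1}{66032} + \frac{\left(-67 + 741\right) - 10424}{\left(-3776 - 52\right) - 11656} = - \frac{1}{66032} + \frac{674 - 10424}{-3828 - 11656} = - \frac{1}{66032} - \frac{9750}{-15484} = - \frac{1}{66032} - - \frac{4875}{7742} = - \frac{1}{66032} + \frac{4875}{7742} = \frac{160949129}{255609872}$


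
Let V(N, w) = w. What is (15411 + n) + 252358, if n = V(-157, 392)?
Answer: 268161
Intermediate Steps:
n = 392
(15411 + n) + 252358 = (15411 + 392) + 252358 = 15803 + 252358 = 268161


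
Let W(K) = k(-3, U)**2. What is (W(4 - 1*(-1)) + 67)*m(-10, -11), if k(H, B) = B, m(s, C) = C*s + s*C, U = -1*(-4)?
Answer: 18260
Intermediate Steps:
U = 4
m(s, C) = 2*C*s (m(s, C) = C*s + C*s = 2*C*s)
W(K) = 16 (W(K) = 4**2 = 16)
(W(4 - 1*(-1)) + 67)*m(-10, -11) = (16 + 67)*(2*(-11)*(-10)) = 83*220 = 18260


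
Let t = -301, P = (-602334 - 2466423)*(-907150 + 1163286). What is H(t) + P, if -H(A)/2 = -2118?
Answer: -786019138716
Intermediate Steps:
P = -786019142952 (P = -3068757*256136 = -786019142952)
H(A) = 4236 (H(A) = -2*(-2118) = 4236)
H(t) + P = 4236 - 786019142952 = -786019138716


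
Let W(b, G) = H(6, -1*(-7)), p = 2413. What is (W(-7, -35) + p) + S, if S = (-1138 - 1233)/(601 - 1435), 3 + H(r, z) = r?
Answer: 2017315/834 ≈ 2418.8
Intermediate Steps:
H(r, z) = -3 + r
W(b, G) = 3 (W(b, G) = -3 + 6 = 3)
S = 2371/834 (S = -2371/(-834) = -2371*(-1/834) = 2371/834 ≈ 2.8429)
(W(-7, -35) + p) + S = (3 + 2413) + 2371/834 = 2416 + 2371/834 = 2017315/834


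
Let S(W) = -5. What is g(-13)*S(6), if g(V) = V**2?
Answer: -845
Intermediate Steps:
g(-13)*S(6) = (-13)**2*(-5) = 169*(-5) = -845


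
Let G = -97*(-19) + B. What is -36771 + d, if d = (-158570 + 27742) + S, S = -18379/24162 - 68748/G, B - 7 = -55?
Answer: -7270595112691/43370790 ≈ -1.6764e+5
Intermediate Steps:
B = -48 (B = 7 - 55 = -48)
G = 1795 (G = -97*(-19) - 48 = 1843 - 48 = 1795)
S = -1694079481/43370790 (S = -18379/24162 - 68748/1795 = -1694079481/43370790 ≈ -39.060)
d = -5675807793601/43370790 (d = (-158570 + 27742) - 1694079481/43370790 = -130828 - 1694079481/43370790 = -5675807793601/43370790 ≈ -1.3087e+5)
-36771 + d = -36771 - 5675807793601/43370790 = -7270595112691/43370790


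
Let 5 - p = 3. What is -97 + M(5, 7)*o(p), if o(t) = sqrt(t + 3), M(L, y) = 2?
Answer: -97 + 2*sqrt(5) ≈ -92.528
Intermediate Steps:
p = 2 (p = 5 - 1*3 = 5 - 3 = 2)
o(t) = sqrt(3 + t)
-97 + M(5, 7)*o(p) = -97 + 2*sqrt(3 + 2) = -97 + 2*sqrt(5)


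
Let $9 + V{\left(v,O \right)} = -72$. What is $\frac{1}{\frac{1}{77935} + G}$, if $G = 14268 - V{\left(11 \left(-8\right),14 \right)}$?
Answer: $\frac{77935}{1118289316} \approx 6.9691 \cdot 10^{-5}$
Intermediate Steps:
$V{\left(v,O \right)} = -81$ ($V{\left(v,O \right)} = -9 - 72 = -81$)
$G = 14349$ ($G = 14268 - -81 = 14268 + 81 = 14349$)
$\frac{1}{\frac{1}{77935} + G} = \frac{1}{\frac{1}{77935} + 14349} = \frac{1}{\frac{1118289316}{77935}} = \frac{77935}{1118289316}$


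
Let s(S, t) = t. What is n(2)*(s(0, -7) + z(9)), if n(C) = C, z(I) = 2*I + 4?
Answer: 30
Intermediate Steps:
z(I) = 4 + 2*I
n(2)*(s(0, -7) + z(9)) = 2*(-7 + (4 + 2*9)) = 2*(-7 + (4 + 18)) = 2*(-7 + 22) = 2*15 = 30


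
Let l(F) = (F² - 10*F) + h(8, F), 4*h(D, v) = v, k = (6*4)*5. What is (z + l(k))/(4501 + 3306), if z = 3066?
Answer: 16296/7807 ≈ 2.0874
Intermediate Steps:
k = 120 (k = 24*5 = 120)
h(D, v) = v/4
l(F) = F² - 39*F/4 (l(F) = (F² - 10*F) + F/4 = F² - 39*F/4)
(z + l(k))/(4501 + 3306) = (3066 + (¼)*120*(-39 + 4*120))/(4501 + 3306) = (3066 + (¼)*120*(-39 + 480))/7807 = (3066 + (¼)*120*441)*(1/7807) = (3066 + 13230)*(1/7807) = 16296*(1/7807) = 16296/7807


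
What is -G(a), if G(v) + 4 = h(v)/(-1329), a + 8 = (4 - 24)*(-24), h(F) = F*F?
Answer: 228100/1329 ≈ 171.63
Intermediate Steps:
h(F) = F²
a = 472 (a = -8 + (4 - 24)*(-24) = -8 - 20*(-24) = -8 + 480 = 472)
G(v) = -4 - v²/1329 (G(v) = -4 + v²/(-1329) = -4 + v²*(-1/1329) = -4 - v²/1329)
-G(a) = -(-4 - 1/1329*472²) = -(-4 - 1/1329*222784) = -(-4 - 222784/1329) = -1*(-228100/1329) = 228100/1329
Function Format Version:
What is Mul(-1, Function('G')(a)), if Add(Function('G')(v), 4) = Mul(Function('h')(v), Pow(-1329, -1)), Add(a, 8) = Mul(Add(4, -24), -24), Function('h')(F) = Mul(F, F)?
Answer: Rational(228100, 1329) ≈ 171.63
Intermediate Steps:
Function('h')(F) = Pow(F, 2)
a = 472 (a = Add(-8, Mul(Add(4, -24), -24)) = Add(-8, Mul(-20, -24)) = Add(-8, 480) = 472)
Function('G')(v) = Add(-4, Mul(Rational(-1, 1329), Pow(v, 2))) (Function('G')(v) = Add(-4, Mul(Pow(v, 2), Pow(-1329, -1))) = Add(-4, Mul(Pow(v, 2), Rational(-1, 1329))) = Add(-4, Mul(Rational(-1, 1329), Pow(v, 2))))
Mul(-1, Function('G')(a)) = Mul(-1, Add(-4, Mul(Rational(-1, 1329), Pow(472, 2)))) = Mul(-1, Add(-4, Mul(Rational(-1, 1329), 222784))) = Mul(-1, Add(-4, Rational(-222784, 1329))) = Mul(-1, Rational(-228100, 1329)) = Rational(228100, 1329)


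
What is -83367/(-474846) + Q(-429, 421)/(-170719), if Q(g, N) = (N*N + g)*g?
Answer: 12010805456427/27021744758 ≈ 444.49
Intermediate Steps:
Q(g, N) = g*(g + N²) (Q(g, N) = (N² + g)*g = (g + N²)*g = g*(g + N²))
-83367/(-474846) + Q(-429, 421)/(-170719) = -83367/(-474846) - 429*(-429 + 421²)/(-170719) = -83367*(-1/474846) - 429*(-429 + 177241)*(-1/170719) = 27789/158282 - 429*176812*(-1/170719) = 27789/158282 - 75852348*(-1/170719) = 27789/158282 + 75852348/170719 = 12010805456427/27021744758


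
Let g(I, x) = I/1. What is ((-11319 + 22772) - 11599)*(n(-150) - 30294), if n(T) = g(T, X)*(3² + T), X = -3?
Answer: 1335024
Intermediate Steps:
g(I, x) = I (g(I, x) = I*1 = I)
n(T) = T*(9 + T) (n(T) = T*(3² + T) = T*(9 + T))
((-11319 + 22772) - 11599)*(n(-150) - 30294) = ((-11319 + 22772) - 11599)*(-150*(9 - 150) - 30294) = (11453 - 11599)*(-150*(-141) - 30294) = -146*(21150 - 30294) = -146*(-9144) = 1335024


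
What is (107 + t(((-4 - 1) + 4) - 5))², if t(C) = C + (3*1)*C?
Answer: 6889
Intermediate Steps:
t(C) = 4*C (t(C) = C + 3*C = 4*C)
(107 + t(((-4 - 1) + 4) - 5))² = (107 + 4*(((-4 - 1) + 4) - 5))² = (107 + 4*((-5 + 4) - 5))² = (107 + 4*(-1 - 5))² = (107 + 4*(-6))² = (107 - 24)² = 83² = 6889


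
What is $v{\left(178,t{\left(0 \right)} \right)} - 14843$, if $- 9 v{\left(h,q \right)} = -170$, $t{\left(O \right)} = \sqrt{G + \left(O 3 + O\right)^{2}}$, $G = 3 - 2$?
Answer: $- \frac{133417}{9} \approx -14824.0$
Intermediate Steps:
$G = 1$
$t{\left(O \right)} = \sqrt{1 + 16 O^{2}}$ ($t{\left(O \right)} = \sqrt{1 + \left(O 3 + O\right)^{2}} = \sqrt{1 + \left(3 O + O\right)^{2}} = \sqrt{1 + \left(4 O\right)^{2}} = \sqrt{1 + 16 O^{2}}$)
$v{\left(h,q \right)} = \frac{170}{9}$ ($v{\left(h,q \right)} = \left(- \frac{1}{9}\right) \left(-170\right) = \frac{170}{9}$)
$v{\left(178,t{\left(0 \right)} \right)} - 14843 = \frac{170}{9} - 14843 = - \frac{133417}{9}$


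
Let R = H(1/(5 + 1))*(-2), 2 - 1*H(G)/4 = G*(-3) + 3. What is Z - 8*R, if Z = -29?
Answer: -61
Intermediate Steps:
H(G) = -4 + 12*G (H(G) = 8 - 4*(G*(-3) + 3) = 8 - 4*(-3*G + 3) = 8 - 4*(3 - 3*G) = 8 + (-12 + 12*G) = -4 + 12*G)
R = 4 (R = (-4 + 12/(5 + 1))*(-2) = (-4 + 12/6)*(-2) = (-4 + 12*(⅙))*(-2) = (-4 + 2)*(-2) = -2*(-2) = 4)
Z - 8*R = -29 - 8*4 = -29 - 32 = -61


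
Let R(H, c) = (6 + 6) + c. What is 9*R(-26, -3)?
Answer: 81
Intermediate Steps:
R(H, c) = 12 + c
9*R(-26, -3) = 9*(12 - 3) = 9*9 = 81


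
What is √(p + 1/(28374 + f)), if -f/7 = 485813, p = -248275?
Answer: 6*I*√78430913521235522/3372317 ≈ 498.27*I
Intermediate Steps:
f = -3400691 (f = -7*485813 = -3400691)
√(p + 1/(28374 + f)) = √(-248275 + 1/(28374 - 3400691)) = √(-248275 + 1/(-3372317)) = √(-248275 - 1/3372317) = √(-837262003176/3372317) = 6*I*√78430913521235522/3372317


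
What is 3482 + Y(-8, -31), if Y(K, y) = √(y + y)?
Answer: 3482 + I*√62 ≈ 3482.0 + 7.874*I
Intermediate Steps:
Y(K, y) = √2*√y (Y(K, y) = √(2*y) = √2*√y)
3482 + Y(-8, -31) = 3482 + √2*√(-31) = 3482 + √2*(I*√31) = 3482 + I*√62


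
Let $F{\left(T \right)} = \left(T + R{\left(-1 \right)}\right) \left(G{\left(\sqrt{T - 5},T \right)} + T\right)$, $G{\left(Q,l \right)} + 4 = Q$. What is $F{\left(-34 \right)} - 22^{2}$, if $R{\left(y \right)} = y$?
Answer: $846 - 35 i \sqrt{39} \approx 846.0 - 218.57 i$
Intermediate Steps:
$G{\left(Q,l \right)} = -4 + Q$
$F{\left(T \right)} = \left(-1 + T\right) \left(-4 + T + \sqrt{-5 + T}\right)$ ($F{\left(T \right)} = \left(T - 1\right) \left(\left(-4 + \sqrt{T - 5}\right) + T\right) = \left(-1 + T\right) \left(\left(-4 + \sqrt{-5 + T}\right) + T\right) = \left(-1 + T\right) \left(-4 + T + \sqrt{-5 + T}\right)$)
$F{\left(-34 \right)} - 22^{2} = \left(4 + \left(-34\right)^{2} - -34 - \sqrt{-5 - 34} - 34 \left(-4 + \sqrt{-5 - 34}\right)\right) - 22^{2} = \left(4 + 1156 + 34 - \sqrt{-39} - 34 \left(-4 + \sqrt{-39}\right)\right) - 484 = \left(4 + 1156 + 34 - i \sqrt{39} - 34 \left(-4 + i \sqrt{39}\right)\right) - 484 = \left(4 + 1156 + 34 - i \sqrt{39} + \left(136 - 34 i \sqrt{39}\right)\right) - 484 = \left(1330 - 35 i \sqrt{39}\right) - 484 = 846 - 35 i \sqrt{39}$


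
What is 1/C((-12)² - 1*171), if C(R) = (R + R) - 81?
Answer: -1/135 ≈ -0.0074074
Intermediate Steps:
C(R) = -81 + 2*R (C(R) = 2*R - 81 = -81 + 2*R)
1/C((-12)² - 1*171) = 1/(-81 + 2*((-12)² - 1*171)) = 1/(-81 + 2*(144 - 171)) = 1/(-81 + 2*(-27)) = 1/(-81 - 54) = 1/(-135) = -1/135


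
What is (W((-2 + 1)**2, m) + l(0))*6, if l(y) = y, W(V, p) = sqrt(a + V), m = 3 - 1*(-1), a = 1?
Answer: 6*sqrt(2) ≈ 8.4853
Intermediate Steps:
m = 4 (m = 3 + 1 = 4)
W(V, p) = sqrt(1 + V)
(W((-2 + 1)**2, m) + l(0))*6 = (sqrt(1 + (-2 + 1)**2) + 0)*6 = (sqrt(1 + (-1)**2) + 0)*6 = (sqrt(1 + 1) + 0)*6 = (sqrt(2) + 0)*6 = sqrt(2)*6 = 6*sqrt(2)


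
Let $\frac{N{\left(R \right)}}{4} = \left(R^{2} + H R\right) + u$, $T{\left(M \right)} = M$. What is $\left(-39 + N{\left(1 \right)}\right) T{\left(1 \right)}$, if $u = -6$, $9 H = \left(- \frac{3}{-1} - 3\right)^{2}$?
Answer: $-59$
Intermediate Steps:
$H = 0$ ($H = \frac{\left(- \frac{3}{-1} - 3\right)^{2}}{9} = \frac{\left(\left(-3\right) \left(-1\right) - 3\right)^{2}}{9} = \frac{\left(3 - 3\right)^{2}}{9} = \frac{0^{2}}{9} = \frac{1}{9} \cdot 0 = 0$)
$N{\left(R \right)} = -24 + 4 R^{2}$ ($N{\left(R \right)} = 4 \left(\left(R^{2} + 0 R\right) - 6\right) = 4 \left(\left(R^{2} + 0\right) - 6\right) = 4 \left(R^{2} - 6\right) = 4 \left(-6 + R^{2}\right) = -24 + 4 R^{2}$)
$\left(-39 + N{\left(1 \right)}\right) T{\left(1 \right)} = \left(-39 - \left(24 - 4 \cdot 1^{2}\right)\right) 1 = \left(-39 + \left(-24 + 4 \cdot 1\right)\right) 1 = \left(-39 + \left(-24 + 4\right)\right) 1 = \left(-39 - 20\right) 1 = \left(-59\right) 1 = -59$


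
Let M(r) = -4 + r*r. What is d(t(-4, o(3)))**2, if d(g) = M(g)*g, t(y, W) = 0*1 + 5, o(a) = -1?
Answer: 11025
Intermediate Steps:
M(r) = -4 + r**2
t(y, W) = 5 (t(y, W) = 0 + 5 = 5)
d(g) = g*(-4 + g**2) (d(g) = (-4 + g**2)*g = g*(-4 + g**2))
d(t(-4, o(3)))**2 = (5*(-4 + 5**2))**2 = (5*(-4 + 25))**2 = (5*21)**2 = 105**2 = 11025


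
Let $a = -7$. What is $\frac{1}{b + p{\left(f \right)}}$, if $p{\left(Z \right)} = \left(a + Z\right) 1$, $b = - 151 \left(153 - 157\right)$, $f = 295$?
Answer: $\frac{1}{892} \approx 0.0011211$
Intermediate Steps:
$b = 604$ ($b = \left(-151\right) \left(-4\right) = 604$)
$p{\left(Z \right)} = -7 + Z$ ($p{\left(Z \right)} = \left(-7 + Z\right) 1 = -7 + Z$)
$\frac{1}{b + p{\left(f \right)}} = \frac{1}{604 + \left(-7 + 295\right)} = \frac{1}{604 + 288} = \frac{1}{892}$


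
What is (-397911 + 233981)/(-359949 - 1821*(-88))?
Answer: 163930/199701 ≈ 0.82088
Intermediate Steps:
(-397911 + 233981)/(-359949 - 1821*(-88)) = -163930/(-359949 + 160248) = -163930/(-199701) = -163930*(-1/199701) = 163930/199701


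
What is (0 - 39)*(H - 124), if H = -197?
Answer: 12519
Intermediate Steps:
(0 - 39)*(H - 124) = (0 - 39)*(-197 - 124) = -39*(-321) = 12519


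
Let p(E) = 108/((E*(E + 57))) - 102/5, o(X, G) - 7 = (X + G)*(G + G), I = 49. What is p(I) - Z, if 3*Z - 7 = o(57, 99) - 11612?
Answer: -83758174/12985 ≈ -6450.4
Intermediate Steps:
o(X, G) = 7 + 2*G*(G + X) (o(X, G) = 7 + (X + G)*(G + G) = 7 + (G + X)*(2*G) = 7 + 2*G*(G + X))
Z = 6430 (Z = 7/3 + ((7 + 2*99**2 + 2*99*57) - 11612)/3 = 7/3 + ((7 + 2*9801 + 11286) - 11612)/3 = 7/3 + ((7 + 19602 + 11286) - 11612)/3 = 7/3 + (30895 - 11612)/3 = 7/3 + (1/3)*19283 = 7/3 + 19283/3 = 6430)
p(E) = -102/5 + 108/(E*(57 + E)) (p(E) = 108/((E*(57 + E))) - 102*1/5 = 108*(1/(E*(57 + E))) - 102/5 = 108/(E*(57 + E)) - 102/5 = -102/5 + 108/(E*(57 + E)))
p(I) - Z = (6/5)*(90 - 969*49 - 17*49**2)/(49*(57 + 49)) - 1*6430 = (6/5)*(1/49)*(90 - 47481 - 17*2401)/106 - 6430 = (6/5)*(1/49)*(1/106)*(90 - 47481 - 40817) - 6430 = (6/5)*(1/49)*(1/106)*(-88208) - 6430 = -264624/12985 - 6430 = -83758174/12985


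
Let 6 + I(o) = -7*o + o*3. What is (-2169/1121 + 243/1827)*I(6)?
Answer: 12301200/227563 ≈ 54.056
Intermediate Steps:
I(o) = -6 - 4*o (I(o) = -6 + (-7*o + o*3) = -6 + (-7*o + 3*o) = -6 - 4*o)
(-2169/1121 + 243/1827)*I(6) = (-2169/1121 + 243/1827)*(-6 - 4*6) = (-2169*1/1121 + 243*(1/1827))*(-6 - 24) = (-2169/1121 + 27/203)*(-30) = -410040/227563*(-30) = 12301200/227563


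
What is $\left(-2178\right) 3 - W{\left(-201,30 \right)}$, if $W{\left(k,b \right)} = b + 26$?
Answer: $-6590$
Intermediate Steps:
$W{\left(k,b \right)} = 26 + b$
$\left(-2178\right) 3 - W{\left(-201,30 \right)} = \left(-2178\right) 3 - \left(26 + 30\right) = -6534 - 56 = -6590$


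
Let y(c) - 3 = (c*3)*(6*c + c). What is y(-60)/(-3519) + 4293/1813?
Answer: -40653724/2126649 ≈ -19.116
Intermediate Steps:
y(c) = 3 + 21*c² (y(c) = 3 + (c*3)*(6*c + c) = 3 + (3*c)*(7*c) = 3 + 21*c²)
y(-60)/(-3519) + 4293/1813 = (3 + 21*(-60)²)/(-3519) + 4293/1813 = (3 + 21*3600)*(-1/3519) + 4293*(1/1813) = (3 + 75600)*(-1/3519) + 4293/1813 = 75603*(-1/3519) + 4293/1813 = -25201/1173 + 4293/1813 = -40653724/2126649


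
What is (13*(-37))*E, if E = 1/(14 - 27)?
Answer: 37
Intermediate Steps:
E = -1/13 (E = 1/(-13) = -1/13 ≈ -0.076923)
(13*(-37))*E = (13*(-37))*(-1/13) = -481*(-1/13) = 37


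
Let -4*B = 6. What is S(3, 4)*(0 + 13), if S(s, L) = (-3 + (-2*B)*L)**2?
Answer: 1053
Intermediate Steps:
B = -3/2 (B = -1/4*6 = -3/2 ≈ -1.5000)
S(s, L) = (-3 + 3*L)**2 (S(s, L) = (-3 + (-2*(-3/2))*L)**2 = (-3 + 3*L)**2)
S(3, 4)*(0 + 13) = (9*(-1 + 4)**2)*(0 + 13) = (9*3**2)*13 = (9*9)*13 = 81*13 = 1053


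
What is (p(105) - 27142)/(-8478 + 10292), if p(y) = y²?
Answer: -16117/1814 ≈ -8.8848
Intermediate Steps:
(p(105) - 27142)/(-8478 + 10292) = (105² - 27142)/(-8478 + 10292) = (11025 - 27142)/1814 = -16117*1/1814 = -16117/1814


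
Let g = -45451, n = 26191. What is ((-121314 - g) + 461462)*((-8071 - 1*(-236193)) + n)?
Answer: 98062838487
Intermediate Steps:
((-121314 - g) + 461462)*((-8071 - 1*(-236193)) + n) = ((-121314 - 1*(-45451)) + 461462)*((-8071 - 1*(-236193)) + 26191) = ((-121314 + 45451) + 461462)*((-8071 + 236193) + 26191) = (-75863 + 461462)*(228122 + 26191) = 385599*254313 = 98062838487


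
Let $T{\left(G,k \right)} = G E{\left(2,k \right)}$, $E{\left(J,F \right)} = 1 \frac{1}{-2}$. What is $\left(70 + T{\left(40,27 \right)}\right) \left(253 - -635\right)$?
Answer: $44400$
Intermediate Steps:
$E{\left(J,F \right)} = - \frac{1}{2}$ ($E{\left(J,F \right)} = 1 \left(- \frac{1}{2}\right) = - \frac{1}{2}$)
$T{\left(G,k \right)} = - \frac{G}{2}$ ($T{\left(G,k \right)} = G \left(- \frac{1}{2}\right) = - \frac{G}{2}$)
$\left(70 + T{\left(40,27 \right)}\right) \left(253 - -635\right) = \left(70 - 20\right) \left(253 - -635\right) = \left(70 - 20\right) \left(253 + 635\right) = 50 \cdot 888 = 44400$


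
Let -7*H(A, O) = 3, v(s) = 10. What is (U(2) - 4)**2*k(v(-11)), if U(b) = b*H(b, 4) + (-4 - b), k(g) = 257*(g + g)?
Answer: 29688640/49 ≈ 6.0589e+5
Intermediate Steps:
H(A, O) = -3/7 (H(A, O) = -1/7*3 = -3/7)
k(g) = 514*g (k(g) = 257*(2*g) = 514*g)
U(b) = -4 - 10*b/7 (U(b) = b*(-3/7) + (-4 - b) = -3*b/7 + (-4 - b) = -4 - 10*b/7)
(U(2) - 4)**2*k(v(-11)) = ((-4 - 10/7*2) - 4)**2*(514*10) = ((-4 - 20/7) - 4)**2*5140 = (-48/7 - 4)**2*5140 = (-76/7)**2*5140 = (5776/49)*5140 = 29688640/49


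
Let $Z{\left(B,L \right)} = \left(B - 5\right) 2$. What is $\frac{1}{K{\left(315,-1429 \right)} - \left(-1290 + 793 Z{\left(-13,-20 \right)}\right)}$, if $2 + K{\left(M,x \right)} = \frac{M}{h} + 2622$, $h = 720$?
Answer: $\frac{16}{519335} \approx 3.0809 \cdot 10^{-5}$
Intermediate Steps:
$Z{\left(B,L \right)} = -10 + 2 B$ ($Z{\left(B,L \right)} = \left(-5 + B\right) 2 = -10 + 2 B$)
$K{\left(M,x \right)} = 2620 + \frac{M}{720}$ ($K{\left(M,x \right)} = -2 + \left(\frac{M}{720} + 2622\right) = -2 + \left(2622 + \frac{M}{720}\right) = 2620 + \frac{M}{720}$)
$\frac{1}{K{\left(315,-1429 \right)} - \left(-1290 + 793 Z{\left(-13,-20 \right)}\right)} = \frac{1}{\left(2620 + \frac{1}{720} \cdot 315\right) - \left(-1290 + 793 \left(-10 + 2 \left(-13\right)\right)\right)} = \frac{1}{\left(2620 + \frac{7}{16}\right) - \left(-1290 + 793 \left(-10 - 26\right)\right)} = \frac{1}{\frac{41927}{16} + \left(1290 - -28548\right)} = \frac{1}{\frac{41927}{16} + \left(1290 + 28548\right)} = \frac{1}{\frac{41927}{16} + 29838} = \frac{1}{\frac{519335}{16}} = \frac{16}{519335}$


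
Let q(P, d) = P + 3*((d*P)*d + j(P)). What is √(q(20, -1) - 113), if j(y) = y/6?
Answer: I*√23 ≈ 4.7958*I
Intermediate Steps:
j(y) = y/6 (j(y) = y*(⅙) = y/6)
q(P, d) = 3*P/2 + 3*P*d² (q(P, d) = P + 3*((d*P)*d + P/6) = P + 3*((P*d)*d + P/6) = P + 3*(P*d² + P/6) = P + 3*(P/6 + P*d²) = P + (P/2 + 3*P*d²) = 3*P/2 + 3*P*d²)
√(q(20, -1) - 113) = √((3/2)*20*(1 + 2*(-1)²) - 113) = √((3/2)*20*(1 + 2*1) - 113) = √((3/2)*20*(1 + 2) - 113) = √((3/2)*20*3 - 113) = √(90 - 113) = √(-23) = I*√23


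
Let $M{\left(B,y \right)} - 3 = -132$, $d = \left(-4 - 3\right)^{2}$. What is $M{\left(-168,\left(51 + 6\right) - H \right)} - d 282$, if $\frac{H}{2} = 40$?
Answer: $-13947$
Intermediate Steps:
$H = 80$ ($H = 2 \cdot 40 = 80$)
$d = 49$ ($d = \left(-7\right)^{2} = 49$)
$M{\left(B,y \right)} = -129$ ($M{\left(B,y \right)} = 3 - 132 = -129$)
$M{\left(-168,\left(51 + 6\right) - H \right)} - d 282 = -129 - 49 \cdot 282 = -129 - 13818 = -13947$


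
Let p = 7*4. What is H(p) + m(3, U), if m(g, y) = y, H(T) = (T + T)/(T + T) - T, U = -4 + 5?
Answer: -26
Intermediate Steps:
U = 1
p = 28
H(T) = 1 - T (H(T) = (2*T)/((2*T)) - T = (2*T)*(1/(2*T)) - T = 1 - T)
H(p) + m(3, U) = (1 - 1*28) + 1 = (1 - 28) + 1 = -27 + 1 = -26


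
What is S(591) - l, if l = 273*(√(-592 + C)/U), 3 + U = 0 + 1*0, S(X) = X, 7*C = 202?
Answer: 591 + 39*I*√3066 ≈ 591.0 + 2159.5*I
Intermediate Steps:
C = 202/7 (C = (⅐)*202 = 202/7 ≈ 28.857)
U = -3 (U = -3 + (0 + 1*0) = -3 + (0 + 0) = -3 + 0 = -3)
l = -39*I*√3066 (l = 273*(√(-592 + 202/7)/(-3)) = 273*(√(-3942/7)*(-⅓)) = 273*((3*I*√3066/7)*(-⅓)) = 273*(-I*√3066/7) = -39*I*√3066 ≈ -2159.5*I)
S(591) - l = 591 - (-39)*I*√3066 = 591 + 39*I*√3066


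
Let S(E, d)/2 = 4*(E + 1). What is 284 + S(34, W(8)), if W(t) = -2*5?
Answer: 564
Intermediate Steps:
W(t) = -10
S(E, d) = 8 + 8*E (S(E, d) = 2*(4*(E + 1)) = 2*(4*(1 + E)) = 2*(4 + 4*E) = 8 + 8*E)
284 + S(34, W(8)) = 284 + (8 + 8*34) = 284 + (8 + 272) = 284 + 280 = 564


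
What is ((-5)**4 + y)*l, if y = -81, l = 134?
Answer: 72896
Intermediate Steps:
((-5)**4 + y)*l = ((-5)**4 - 81)*134 = (625 - 81)*134 = 544*134 = 72896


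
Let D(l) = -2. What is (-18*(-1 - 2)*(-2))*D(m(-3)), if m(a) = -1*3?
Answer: 216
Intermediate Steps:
m(a) = -3
(-18*(-1 - 2)*(-2))*D(m(-3)) = -18*(-1 - 2)*(-2)*(-2) = -(-54)*(-2)*(-2) = -18*6*(-2) = -108*(-2) = 216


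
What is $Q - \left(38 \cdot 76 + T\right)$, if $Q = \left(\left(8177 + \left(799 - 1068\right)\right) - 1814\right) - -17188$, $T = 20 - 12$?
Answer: $20386$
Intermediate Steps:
$T = 8$
$Q = 23282$ ($Q = \left(\left(8177 - 269\right) - 1814\right) + 17188 = \left(7908 - 1814\right) + 17188 = 6094 + 17188 = 23282$)
$Q - \left(38 \cdot 76 + T\right) = 23282 - \left(38 \cdot 76 + 8\right) = 23282 - \left(2888 + 8\right) = 23282 - 2896 = 20386$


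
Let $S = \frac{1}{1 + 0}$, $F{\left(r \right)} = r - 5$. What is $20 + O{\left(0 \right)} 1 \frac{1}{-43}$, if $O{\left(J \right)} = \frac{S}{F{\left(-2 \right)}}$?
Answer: $\frac{6021}{301} \approx 20.003$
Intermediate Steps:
$F{\left(r \right)} = -5 + r$
$S = 1$ ($S = 1^{-1} = 1$)
$O{\left(J \right)} = - \frac{1}{7}$ ($O{\left(J \right)} = 1 \frac{1}{-5 - 2} = 1 \frac{1}{-7} = 1 \left(- \frac{1}{7}\right) = - \frac{1}{7}$)
$20 + O{\left(0 \right)} 1 \frac{1}{-43} = 20 - \frac{1 \frac{1}{-43}}{7} = 20 - \frac{1 \left(- \frac{1}{43}\right)}{7} = 20 - - \frac{1}{301} = 20 + \frac{1}{301} = \frac{6021}{301}$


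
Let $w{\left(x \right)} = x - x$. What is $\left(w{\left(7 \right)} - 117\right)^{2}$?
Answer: $13689$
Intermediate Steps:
$w{\left(x \right)} = 0$
$\left(w{\left(7 \right)} - 117\right)^{2} = \left(0 - 117\right)^{2} = \left(-117\right)^{2} = 13689$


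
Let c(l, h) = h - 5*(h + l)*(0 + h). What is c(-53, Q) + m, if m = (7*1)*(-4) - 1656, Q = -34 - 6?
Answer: -20324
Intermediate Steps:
Q = -40
m = -1684 (m = 7*(-4) - 1656 = -28 - 1656 = -1684)
c(l, h) = h - 5*h*(h + l) (c(l, h) = h - 5*(h + l)*h = h - 5*h*(h + l))
c(-53, Q) + m = -40*(1 - 5*(-40) - 5*(-53)) - 1684 = -40*(1 + 200 + 265) - 1684 = -40*466 - 1684 = -18640 - 1684 = -20324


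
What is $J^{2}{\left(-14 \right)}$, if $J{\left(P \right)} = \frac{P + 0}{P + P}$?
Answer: $\frac{1}{4} \approx 0.25$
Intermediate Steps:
$J{\left(P \right)} = \frac{1}{2}$ ($J{\left(P \right)} = \frac{P}{2 P} = P \frac{1}{2 P} = \frac{1}{2}$)
$J^{2}{\left(-14 \right)} = \left(\frac{1}{2}\right)^{2} = \frac{1}{4}$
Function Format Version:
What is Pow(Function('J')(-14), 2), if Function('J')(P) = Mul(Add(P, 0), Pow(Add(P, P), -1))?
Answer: Rational(1, 4) ≈ 0.25000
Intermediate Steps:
Function('J')(P) = Rational(1, 2) (Function('J')(P) = Mul(P, Pow(Mul(2, P), -1)) = Mul(P, Mul(Rational(1, 2), Pow(P, -1))) = Rational(1, 2))
Pow(Function('J')(-14), 2) = Pow(Rational(1, 2), 2) = Rational(1, 4)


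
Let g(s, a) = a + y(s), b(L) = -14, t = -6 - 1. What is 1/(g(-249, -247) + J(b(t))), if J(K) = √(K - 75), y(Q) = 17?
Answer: -230/52989 - I*√89/52989 ≈ -0.0043405 - 0.00017804*I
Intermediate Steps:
t = -7
J(K) = √(-75 + K)
g(s, a) = 17 + a (g(s, a) = a + 17 = 17 + a)
1/(g(-249, -247) + J(b(t))) = 1/((17 - 247) + √(-75 - 14)) = 1/(-230 + √(-89)) = 1/(-230 + I*√89)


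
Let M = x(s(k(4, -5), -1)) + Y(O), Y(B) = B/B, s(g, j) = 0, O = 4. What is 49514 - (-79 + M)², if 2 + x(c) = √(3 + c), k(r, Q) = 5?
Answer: 43111 + 160*√3 ≈ 43388.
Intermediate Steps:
Y(B) = 1
x(c) = -2 + √(3 + c)
M = -1 + √3 (M = (-2 + √(3 + 0)) + 1 = (-2 + √3) + 1 = -1 + √3 ≈ 0.73205)
49514 - (-79 + M)² = 49514 - (-79 + (-1 + √3))² = 49514 - (-80 + √3)²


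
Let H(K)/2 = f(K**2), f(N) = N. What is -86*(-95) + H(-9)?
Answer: 8332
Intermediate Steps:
H(K) = 2*K**2
-86*(-95) + H(-9) = -86*(-95) + 2*(-9)**2 = 8170 + 2*81 = 8170 + 162 = 8332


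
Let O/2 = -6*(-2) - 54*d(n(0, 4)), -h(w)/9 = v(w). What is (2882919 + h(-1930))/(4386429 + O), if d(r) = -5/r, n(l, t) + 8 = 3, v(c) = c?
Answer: 966763/1462115 ≈ 0.66121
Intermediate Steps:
h(w) = -9*w
n(l, t) = -5 (n(l, t) = -8 + 3 = -5)
O = -84 (O = 2*(-6*(-2) - (-270)/(-5)) = 2*(12 - (-270)*(-1)/5) = 2*(12 - 54*1) = 2*(12 - 54) = 2*(-42) = -84)
(2882919 + h(-1930))/(4386429 + O) = (2882919 - 9*(-1930))/(4386429 - 84) = (2882919 + 17370)/4386345 = 2900289*(1/4386345) = 966763/1462115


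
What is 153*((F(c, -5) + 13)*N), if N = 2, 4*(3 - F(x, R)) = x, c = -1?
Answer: 9945/2 ≈ 4972.5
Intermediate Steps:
F(x, R) = 3 - x/4
153*((F(c, -5) + 13)*N) = 153*(((3 - 1/4*(-1)) + 13)*2) = 153*(((3 + 1/4) + 13)*2) = 153*((13/4 + 13)*2) = 153*((65/4)*2) = 153*(65/2) = 9945/2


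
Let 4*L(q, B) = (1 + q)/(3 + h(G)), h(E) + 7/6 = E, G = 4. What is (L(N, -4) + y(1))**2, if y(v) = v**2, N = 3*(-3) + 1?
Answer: 49/100 ≈ 0.49000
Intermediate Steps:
h(E) = -7/6 + E
N = -8 (N = -9 + 1 = -8)
L(q, B) = 3/70 + 3*q/70 (L(q, B) = ((1 + q)/(3 + (-7/6 + 4)))/4 = ((1 + q)/(3 + 17/6))/4 = ((1 + q)/(35/6))/4 = ((1 + q)*(6/35))/4 = (6/35 + 6*q/35)/4 = 3/70 + 3*q/70)
(L(N, -4) + y(1))**2 = ((3/70 + (3/70)*(-8)) + 1**2)**2 = ((3/70 - 12/35) + 1)**2 = (-3/10 + 1)**2 = (7/10)**2 = 49/100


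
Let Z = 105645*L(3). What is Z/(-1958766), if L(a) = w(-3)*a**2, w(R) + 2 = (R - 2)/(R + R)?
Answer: 739515/1305844 ≈ 0.56631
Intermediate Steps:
w(R) = -2 + (-2 + R)/(2*R) (w(R) = -2 + (R - 2)/(R + R) = -2 + (-2 + R)/((2*R)) = -2 + (-2 + R)*(1/(2*R)) = -2 + (-2 + R)/(2*R))
L(a) = -7*a**2/6 (L(a) = (-3/2 - 1/(-3))*a**2 = (-3/2 - 1*(-1/3))*a**2 = (-3/2 + 1/3)*a**2 = -7*a**2/6)
Z = -2218545/2 (Z = 105645*(-7/6*3**2) = 105645*(-7/6*9) = 105645*(-21/2) = -2218545/2 ≈ -1.1093e+6)
Z/(-1958766) = -2218545/2/(-1958766) = -2218545/2*(-1/1958766) = 739515/1305844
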